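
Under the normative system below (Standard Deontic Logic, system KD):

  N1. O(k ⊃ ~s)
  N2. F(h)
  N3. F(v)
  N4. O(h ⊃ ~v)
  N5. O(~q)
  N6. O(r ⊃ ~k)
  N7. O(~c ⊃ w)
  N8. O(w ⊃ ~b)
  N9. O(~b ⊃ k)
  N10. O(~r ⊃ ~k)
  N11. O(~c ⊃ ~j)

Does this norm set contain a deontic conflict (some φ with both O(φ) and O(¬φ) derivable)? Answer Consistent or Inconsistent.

Premise 4 is O(h ⊃ ~v); even if O(~v) held, inferring O(h) would be affirming the consequent — invalid.
So O(h) is not derivable, and the apparent clash with O(~h) does not arise.
A world satisfying every obligation exists (e.g. b=true, c=true, h=false, j=false, k=false, q=false, r=false, s=false, v=false, w=false); no atom is both obligatory and forbidden, so the set is consistent.

Consistent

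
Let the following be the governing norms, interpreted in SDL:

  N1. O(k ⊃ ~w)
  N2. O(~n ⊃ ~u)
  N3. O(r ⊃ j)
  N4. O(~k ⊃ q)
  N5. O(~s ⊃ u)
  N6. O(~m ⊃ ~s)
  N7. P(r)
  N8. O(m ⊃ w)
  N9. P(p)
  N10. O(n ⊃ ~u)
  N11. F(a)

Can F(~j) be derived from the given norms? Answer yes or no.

No

Premise 3 is O(r ⊃ j), but O(r) is not derivable from the premises (the permission P(r) asserts only ~O(~r), not O(r)), so it does not yield O(j).
No other premise forces O(j). An ideal world satisfying every premise can still have ~j true, so F(~j) is not derivable.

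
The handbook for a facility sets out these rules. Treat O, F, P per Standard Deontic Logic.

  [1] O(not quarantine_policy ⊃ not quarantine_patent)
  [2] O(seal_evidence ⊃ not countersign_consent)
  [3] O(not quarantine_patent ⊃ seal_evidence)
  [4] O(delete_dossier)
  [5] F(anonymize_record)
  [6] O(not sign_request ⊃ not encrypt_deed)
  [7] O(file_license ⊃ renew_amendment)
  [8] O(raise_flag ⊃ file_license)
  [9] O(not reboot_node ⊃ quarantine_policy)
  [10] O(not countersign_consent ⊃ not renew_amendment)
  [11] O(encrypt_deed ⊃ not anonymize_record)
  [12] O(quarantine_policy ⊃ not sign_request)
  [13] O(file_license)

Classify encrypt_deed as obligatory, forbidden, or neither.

Forbidden

From premise 13 we have O(file_license).
Premise 7 is O(file_license ⊃ renew_amendment); since O(file_license), deontic closure gives O(renew_amendment).
Premise 10 is O(not countersign_consent ⊃ not renew_amendment); contrapositively O(renew_amendment ⊃ countersign_consent). Since O(renew_amendment) holds, K gives O(countersign_consent).
Premise 2 is O(seal_evidence ⊃ not countersign_consent); contrapositively O(countersign_consent ⊃ not seal_evidence). Since O(countersign_consent) holds, K gives O(not seal_evidence).
Premise 3, O(not quarantine_patent ⊃ seal_evidence), contraposes to O(not seal_evidence ⊃ quarantine_patent); with O(not seal_evidence) we get O(quarantine_patent).
The contrapositive of premise 1 (O(not quarantine_policy ⊃ not quarantine_patent)) is O(quarantine_patent ⊃ quarantine_policy), and O(quarantine_patent) is already established, so O(quarantine_policy).
Applying K to premise 12 (O(quarantine_policy ⊃ not sign_request)) and O(quarantine_policy) yields O(not sign_request).
Premise 6 is O(not sign_request ⊃ not encrypt_deed); since O(not sign_request), deontic closure gives O(not encrypt_deed).
Premises 4, 5, 8, 9, 11 do not contribute to this derivation.
Thus O(not encrypt_deed), which is F(encrypt_deed): encrypt_deed is forbidden.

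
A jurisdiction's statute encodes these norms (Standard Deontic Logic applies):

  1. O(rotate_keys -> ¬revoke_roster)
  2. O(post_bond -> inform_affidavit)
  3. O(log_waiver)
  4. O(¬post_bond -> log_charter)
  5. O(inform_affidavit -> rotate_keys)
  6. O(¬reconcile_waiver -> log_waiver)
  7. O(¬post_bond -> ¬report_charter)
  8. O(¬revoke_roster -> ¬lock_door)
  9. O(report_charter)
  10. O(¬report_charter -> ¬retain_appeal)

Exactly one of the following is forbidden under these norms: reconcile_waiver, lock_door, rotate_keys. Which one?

lock_door

Premise 9 gives O(report_charter).
Premise 7, O(¬post_bond -> ¬report_charter), contraposes to O(report_charter -> post_bond); with O(report_charter) we get O(post_bond).
With premise 2, O(post_bond -> inform_affidavit), the K-axiom yields O(inform_affidavit).
Applying K to premise 5 (O(inform_affidavit -> rotate_keys)) and O(inform_affidavit) yields O(rotate_keys).
Premise 1 is O(rotate_keys -> ¬revoke_roster); since O(rotate_keys), deontic closure gives O(¬revoke_roster).
From O(¬revoke_roster) and premise 8, O(¬revoke_roster -> ¬lock_door), we obtain O(¬lock_door).
So O(¬lock_door) holds, i.e. lock_door is forbidden. None of the other listed options is forbidden under the premises.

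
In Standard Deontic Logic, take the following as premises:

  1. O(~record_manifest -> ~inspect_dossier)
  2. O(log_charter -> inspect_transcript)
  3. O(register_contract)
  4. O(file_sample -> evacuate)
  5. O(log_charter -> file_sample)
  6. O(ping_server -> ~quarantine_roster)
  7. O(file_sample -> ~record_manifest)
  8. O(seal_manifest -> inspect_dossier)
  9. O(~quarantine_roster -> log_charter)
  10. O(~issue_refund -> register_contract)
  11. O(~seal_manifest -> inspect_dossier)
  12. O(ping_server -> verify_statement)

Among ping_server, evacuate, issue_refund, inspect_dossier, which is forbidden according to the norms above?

ping_server

Premises 8 and 11 cover both cases: O(seal_manifest -> inspect_dossier) and O(~seal_manifest -> inspect_dossier). Since seal_manifest ∨ ~seal_manifest is a tautology, O(inspect_dossier) follows.
The contrapositive of premise 1 (O(~record_manifest -> ~inspect_dossier)) is O(inspect_dossier -> record_manifest), and O(inspect_dossier) is already established, so O(record_manifest).
The contrapositive of premise 7 (O(file_sample -> ~record_manifest)) is O(record_manifest -> ~file_sample), and O(record_manifest) is already established, so O(~file_sample).
The contrapositive of premise 5 (O(log_charter -> file_sample)) is O(~file_sample -> ~log_charter), and O(~file_sample) is already established, so O(~log_charter).
Premise 9, O(~quarantine_roster -> log_charter), contraposes to O(~log_charter -> quarantine_roster); with O(~log_charter) we get O(quarantine_roster).
Premise 6 is O(ping_server -> ~quarantine_roster); contrapositively O(quarantine_roster -> ~ping_server). Since O(quarantine_roster) holds, K gives O(~ping_server).
So O(~ping_server) holds, i.e. ping_server is forbidden. None of the other listed options is forbidden under the premises.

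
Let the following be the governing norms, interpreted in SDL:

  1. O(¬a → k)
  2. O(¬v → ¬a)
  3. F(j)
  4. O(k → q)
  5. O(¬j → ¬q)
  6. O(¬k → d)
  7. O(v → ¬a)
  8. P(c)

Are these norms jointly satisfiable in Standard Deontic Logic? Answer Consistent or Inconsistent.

Inconsistent

Premises 7 and 2 are O(v → ¬a) and O(¬v → ¬a); every ideal world satisfies v or ¬v, so in either case ¬a holds — hence O(¬a).
Premise 1 is O(¬a → k); since O(¬a), deontic closure gives O(k).
Premise 4 is O(k → q); since O(k), deontic closure gives O(q).
Premise 5, O(¬j → ¬q), contraposes to O(q → j); with O(q) we get O(j).
Yet premise 3 is F(j), i.e. O(¬j).
We now have both O(j) and O(¬j) — j is simultaneously obligatory and forbidden, violating the D-axiom.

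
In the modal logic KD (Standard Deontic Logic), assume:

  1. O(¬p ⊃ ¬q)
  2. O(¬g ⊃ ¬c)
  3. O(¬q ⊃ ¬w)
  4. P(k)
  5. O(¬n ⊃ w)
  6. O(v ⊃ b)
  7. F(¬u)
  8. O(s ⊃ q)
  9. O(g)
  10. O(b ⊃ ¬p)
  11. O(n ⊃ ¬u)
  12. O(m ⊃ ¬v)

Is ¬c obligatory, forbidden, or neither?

Premise 2 is O(¬g ⊃ ¬c), but O(¬g) is not derivable from the premises, so it does not yield O(¬c).
No premise or chain of K-axiom applications forces O(¬c), and none forces O(c). So ¬c is neither obligatory nor forbidden under these norms.

Neither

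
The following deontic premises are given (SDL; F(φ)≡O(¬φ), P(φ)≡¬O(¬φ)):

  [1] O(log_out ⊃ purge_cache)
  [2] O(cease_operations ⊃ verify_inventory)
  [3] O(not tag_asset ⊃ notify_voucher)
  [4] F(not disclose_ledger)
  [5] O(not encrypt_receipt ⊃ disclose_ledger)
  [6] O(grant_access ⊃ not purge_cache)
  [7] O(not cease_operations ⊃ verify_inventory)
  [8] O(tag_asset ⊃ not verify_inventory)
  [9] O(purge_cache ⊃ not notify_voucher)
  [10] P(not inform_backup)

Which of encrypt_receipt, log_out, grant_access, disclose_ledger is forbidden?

Premises 7 and 2 cover both cases: O(not cease_operations ⊃ verify_inventory) and O(cease_operations ⊃ verify_inventory). Since not cease_operations ∨ cease_operations is a tautology, O(verify_inventory) follows.
Premise 8 is O(tag_asset ⊃ not verify_inventory); contrapositively O(verify_inventory ⊃ not tag_asset). Since O(verify_inventory) holds, K gives O(not tag_asset).
With premise 3, O(not tag_asset ⊃ notify_voucher), the K-axiom yields O(notify_voucher).
Premise 9, O(purge_cache ⊃ not notify_voucher), contraposes to O(notify_voucher ⊃ not purge_cache); with O(notify_voucher) we get O(not purge_cache).
Premise 1 is O(log_out ⊃ purge_cache); contrapositively O(not purge_cache ⊃ not log_out). Since O(not purge_cache) holds, K gives O(not log_out).
So O(not log_out) holds, i.e. log_out is forbidden. None of the other listed options is forbidden under the premises.

log_out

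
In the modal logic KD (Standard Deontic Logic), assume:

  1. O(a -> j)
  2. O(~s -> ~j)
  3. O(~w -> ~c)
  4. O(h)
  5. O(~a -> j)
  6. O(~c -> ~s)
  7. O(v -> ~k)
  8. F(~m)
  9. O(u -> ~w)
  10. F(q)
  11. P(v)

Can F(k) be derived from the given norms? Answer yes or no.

No

Premise 7 is O(v -> ~k), but O(v) is not derivable from the premises (the permission P(v) asserts only ~O(~v), not O(v)), so it does not yield O(~k).
No other premise forces O(~k). An ideal world satisfying every premise can still have k true, so F(k) is not derivable.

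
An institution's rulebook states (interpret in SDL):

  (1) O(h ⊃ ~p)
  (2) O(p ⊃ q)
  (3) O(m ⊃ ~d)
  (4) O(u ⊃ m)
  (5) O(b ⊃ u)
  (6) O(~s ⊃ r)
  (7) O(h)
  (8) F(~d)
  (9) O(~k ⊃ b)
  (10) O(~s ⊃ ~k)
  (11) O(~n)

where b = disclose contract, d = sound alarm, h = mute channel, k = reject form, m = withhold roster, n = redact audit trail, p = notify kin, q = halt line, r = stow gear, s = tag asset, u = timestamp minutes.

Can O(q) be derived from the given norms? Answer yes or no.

No

Premise 2 is O(p ⊃ q), but O(p) is not derivable from the premises, so it does not yield O(q).
No other premise forces O(q). An ideal world satisfying every premise can still have q false, so O(q) is not derivable.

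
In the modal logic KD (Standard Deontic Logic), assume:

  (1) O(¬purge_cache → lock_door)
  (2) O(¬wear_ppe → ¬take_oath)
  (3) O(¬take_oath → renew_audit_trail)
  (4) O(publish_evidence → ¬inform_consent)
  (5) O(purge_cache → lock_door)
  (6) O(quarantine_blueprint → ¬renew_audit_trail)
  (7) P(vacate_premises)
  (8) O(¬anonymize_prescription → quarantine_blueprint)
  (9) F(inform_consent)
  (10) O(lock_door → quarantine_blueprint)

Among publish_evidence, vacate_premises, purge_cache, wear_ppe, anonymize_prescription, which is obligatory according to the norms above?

By case analysis on purge_cache: premise 5 gives O(purge_cache → lock_door) and premise 1 gives O(¬purge_cache → lock_door), so O(lock_door) either way.
From O(lock_door) and premise 10, O(lock_door → quarantine_blueprint), we obtain O(quarantine_blueprint).
With premise 6, O(quarantine_blueprint → ¬renew_audit_trail), the K-axiom yields O(¬renew_audit_trail).
Premise 3, O(¬take_oath → renew_audit_trail), contraposes to O(¬renew_audit_trail → take_oath); with O(¬renew_audit_trail) we get O(take_oath).
The contrapositive of premise 2 (O(¬wear_ppe → ¬take_oath)) is O(take_oath → wear_ppe), and O(take_oath) is already established, so O(wear_ppe).
So O(wear_ppe) holds — wear_ppe is obligatory. None of the other listed options is made obligatory by any chain of premises.

wear_ppe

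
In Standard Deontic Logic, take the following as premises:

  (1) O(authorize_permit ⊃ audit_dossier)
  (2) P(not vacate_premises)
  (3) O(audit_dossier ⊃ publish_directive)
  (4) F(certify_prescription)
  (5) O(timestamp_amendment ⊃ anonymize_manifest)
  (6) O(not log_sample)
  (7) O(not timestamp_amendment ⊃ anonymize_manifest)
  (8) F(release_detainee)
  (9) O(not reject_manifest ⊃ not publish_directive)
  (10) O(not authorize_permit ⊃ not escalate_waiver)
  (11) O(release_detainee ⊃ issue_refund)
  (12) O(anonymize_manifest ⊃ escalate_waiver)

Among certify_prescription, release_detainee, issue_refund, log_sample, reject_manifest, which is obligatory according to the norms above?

reject_manifest

By case analysis on not timestamp_amendment: premise 7 gives O(not timestamp_amendment ⊃ anonymize_manifest) and premise 5 gives O(timestamp_amendment ⊃ anonymize_manifest), so O(anonymize_manifest) either way.
With premise 12, O(anonymize_manifest ⊃ escalate_waiver), the K-axiom yields O(escalate_waiver).
Premise 10 is O(not authorize_permit ⊃ not escalate_waiver); contrapositively O(escalate_waiver ⊃ authorize_permit). Since O(escalate_waiver) holds, K gives O(authorize_permit).
Premise 1 is O(authorize_permit ⊃ audit_dossier); since O(authorize_permit), deontic closure gives O(audit_dossier).
With premise 3, O(audit_dossier ⊃ publish_directive), the K-axiom yields O(publish_directive).
Premise 9, O(not reject_manifest ⊃ not publish_directive), contraposes to O(publish_directive ⊃ reject_manifest); with O(publish_directive) we get O(reject_manifest).
So O(reject_manifest) holds — reject_manifest is obligatory. None of the other listed options is made obligatory by any chain of premises.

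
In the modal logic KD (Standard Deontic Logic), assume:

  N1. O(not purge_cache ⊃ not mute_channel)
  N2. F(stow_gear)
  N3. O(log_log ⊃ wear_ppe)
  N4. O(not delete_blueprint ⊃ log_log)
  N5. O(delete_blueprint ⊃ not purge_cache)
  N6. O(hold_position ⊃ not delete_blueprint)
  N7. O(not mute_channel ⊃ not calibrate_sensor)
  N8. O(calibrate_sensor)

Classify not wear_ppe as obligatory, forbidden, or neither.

Forbidden

From premise 8 we have O(calibrate_sensor).
Premise 7, O(not mute_channel ⊃ not calibrate_sensor), contraposes to O(calibrate_sensor ⊃ mute_channel); with O(calibrate_sensor) we get O(mute_channel).
Premise 1 is O(not purge_cache ⊃ not mute_channel); contrapositively O(mute_channel ⊃ purge_cache). Since O(mute_channel) holds, K gives O(purge_cache).
Premise 5 is O(delete_blueprint ⊃ not purge_cache); contrapositively O(purge_cache ⊃ not delete_blueprint). Since O(purge_cache) holds, K gives O(not delete_blueprint).
Applying K to premise 4 (O(not delete_blueprint ⊃ log_log)) and O(not delete_blueprint) yields O(log_log).
With premise 3, O(log_log ⊃ wear_ppe), the K-axiom yields O(wear_ppe).
Premises 2, 6 do not contribute to this derivation.
Thus O(wear_ppe), which is F(not wear_ppe): not wear_ppe is forbidden.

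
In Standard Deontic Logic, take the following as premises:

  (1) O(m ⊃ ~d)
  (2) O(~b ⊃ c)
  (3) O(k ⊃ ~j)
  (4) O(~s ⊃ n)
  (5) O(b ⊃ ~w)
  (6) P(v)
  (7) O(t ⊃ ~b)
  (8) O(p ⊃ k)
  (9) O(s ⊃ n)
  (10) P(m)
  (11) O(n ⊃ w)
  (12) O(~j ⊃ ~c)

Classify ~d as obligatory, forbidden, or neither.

Neither

Premise 1 is O(m ⊃ ~d), but O(m) is not derivable from the premises (the permission P(m) asserts only ~O(~m), not O(m)), so it does not yield O(~d).
No premise or chain of K-axiom applications forces O(~d), and none forces O(d). So ~d is neither obligatory nor forbidden under these norms.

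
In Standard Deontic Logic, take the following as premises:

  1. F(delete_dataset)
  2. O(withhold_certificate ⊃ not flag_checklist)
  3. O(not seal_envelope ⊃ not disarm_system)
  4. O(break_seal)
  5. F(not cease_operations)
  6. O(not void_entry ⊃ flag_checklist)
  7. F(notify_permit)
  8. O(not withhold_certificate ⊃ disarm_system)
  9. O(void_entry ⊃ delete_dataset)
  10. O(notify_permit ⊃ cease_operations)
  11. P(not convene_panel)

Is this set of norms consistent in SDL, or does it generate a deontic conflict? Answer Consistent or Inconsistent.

Consistent

Premise 10 is O(notify_permit ⊃ cease_operations); even if O(cease_operations) held, inferring O(notify_permit) would be affirming the consequent — invalid.
So O(notify_permit) is not derivable, and the apparent clash with O(not notify_permit) does not arise.
A world satisfying every obligation exists (e.g. break_seal=true, cease_operations=true, convene_panel=false, delete_dataset=false, disarm_system=true, flag_checklist=true, notify_permit=false, seal_envelope=true, void_entry=false, withhold_certificate=false); no atom is both obligatory and forbidden, so the set is consistent.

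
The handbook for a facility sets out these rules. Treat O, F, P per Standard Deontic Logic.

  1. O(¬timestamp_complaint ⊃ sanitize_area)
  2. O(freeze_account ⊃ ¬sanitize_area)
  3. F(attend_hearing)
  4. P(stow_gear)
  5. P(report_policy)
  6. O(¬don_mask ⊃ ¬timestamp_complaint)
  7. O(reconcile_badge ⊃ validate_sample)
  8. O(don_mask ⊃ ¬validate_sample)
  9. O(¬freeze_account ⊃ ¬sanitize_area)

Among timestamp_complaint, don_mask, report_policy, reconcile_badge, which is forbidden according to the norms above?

reconcile_badge

Premises 9 and 2 are O(¬freeze_account ⊃ ¬sanitize_area) and O(freeze_account ⊃ ¬sanitize_area); every ideal world satisfies ¬freeze_account or freeze_account, so in either case ¬sanitize_area holds — hence O(¬sanitize_area).
Premise 1 is O(¬timestamp_complaint ⊃ sanitize_area); contrapositively O(¬sanitize_area ⊃ timestamp_complaint). Since O(¬sanitize_area) holds, K gives O(timestamp_complaint).
Premise 6, O(¬don_mask ⊃ ¬timestamp_complaint), contraposes to O(timestamp_complaint ⊃ don_mask); with O(timestamp_complaint) we get O(don_mask).
Premise 8 is O(don_mask ⊃ ¬validate_sample); since O(don_mask), deontic closure gives O(¬validate_sample).
Premise 7 is O(reconcile_badge ⊃ validate_sample); contrapositively O(¬validate_sample ⊃ ¬reconcile_badge). Since O(¬validate_sample) holds, K gives O(¬reconcile_badge).
So O(¬reconcile_badge) holds, i.e. reconcile_badge is forbidden. None of the other listed options is forbidden under the premises.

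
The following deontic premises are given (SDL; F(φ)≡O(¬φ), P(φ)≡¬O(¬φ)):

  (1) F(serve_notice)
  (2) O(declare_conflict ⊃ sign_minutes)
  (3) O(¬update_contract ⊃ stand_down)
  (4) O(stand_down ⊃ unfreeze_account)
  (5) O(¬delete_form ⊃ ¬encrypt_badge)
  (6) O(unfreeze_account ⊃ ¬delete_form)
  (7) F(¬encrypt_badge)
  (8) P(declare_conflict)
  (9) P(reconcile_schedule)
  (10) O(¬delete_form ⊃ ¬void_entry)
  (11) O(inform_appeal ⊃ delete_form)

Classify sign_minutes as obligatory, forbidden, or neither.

Neither

Premise 2 is O(declare_conflict ⊃ sign_minutes), but O(declare_conflict) is not derivable from the premises (the permission P(declare_conflict) asserts only ¬O(¬declare_conflict), not O(declare_conflict)), so it does not yield O(sign_minutes).
No premise or chain of K-axiom applications forces O(sign_minutes), and none forces O(¬sign_minutes). So sign_minutes is neither obligatory nor forbidden under these norms.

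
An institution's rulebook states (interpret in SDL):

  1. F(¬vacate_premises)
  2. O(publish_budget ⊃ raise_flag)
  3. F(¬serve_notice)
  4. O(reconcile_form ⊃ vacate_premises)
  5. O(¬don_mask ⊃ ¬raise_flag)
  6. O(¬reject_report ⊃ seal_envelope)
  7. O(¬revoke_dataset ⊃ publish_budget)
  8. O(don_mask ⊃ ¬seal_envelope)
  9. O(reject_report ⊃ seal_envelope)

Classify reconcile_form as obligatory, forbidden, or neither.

Neither

Premise 4 is O(reconcile_form ⊃ vacate_premises); even if O(vacate_premises) held, inferring O(reconcile_form) would be affirming the consequent — invalid.
No premise or chain of K-axiom applications forces O(reconcile_form), and none forces O(¬reconcile_form). So reconcile_form is neither obligatory nor forbidden under these norms.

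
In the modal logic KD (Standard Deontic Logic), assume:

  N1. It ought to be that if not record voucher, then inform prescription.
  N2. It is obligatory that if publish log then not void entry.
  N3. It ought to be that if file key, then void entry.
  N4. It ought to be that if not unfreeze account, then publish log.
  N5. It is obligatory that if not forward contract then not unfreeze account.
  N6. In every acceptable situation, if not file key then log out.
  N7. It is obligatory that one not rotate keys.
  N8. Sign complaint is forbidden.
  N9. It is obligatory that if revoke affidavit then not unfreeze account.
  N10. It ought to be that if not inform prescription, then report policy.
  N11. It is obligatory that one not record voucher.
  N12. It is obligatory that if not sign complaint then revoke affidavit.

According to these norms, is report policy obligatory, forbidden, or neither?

Neither

Premise 10 is O(¬inform_prescription → report_policy), but O(¬inform_prescription) is not derivable from the premises, so it does not yield O(report_policy).
No premise or chain of K-axiom applications forces O(report_policy), and none forces O(¬report_policy). So report_policy is neither obligatory nor forbidden under these norms.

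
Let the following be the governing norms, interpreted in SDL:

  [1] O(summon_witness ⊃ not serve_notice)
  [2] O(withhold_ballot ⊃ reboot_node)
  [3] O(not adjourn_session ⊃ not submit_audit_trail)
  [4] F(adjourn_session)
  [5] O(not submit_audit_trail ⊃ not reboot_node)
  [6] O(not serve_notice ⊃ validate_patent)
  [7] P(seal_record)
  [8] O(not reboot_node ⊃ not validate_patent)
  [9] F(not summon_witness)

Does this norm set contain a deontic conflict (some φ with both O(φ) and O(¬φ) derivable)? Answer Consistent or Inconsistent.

Premise 9, F(not summon_witness), is equivalent to O(summon_witness).
From O(summon_witness) and premise 1, O(summon_witness ⊃ not serve_notice), we obtain O(not serve_notice).
From O(not serve_notice) and premise 6, O(not serve_notice ⊃ validate_patent), we obtain O(validate_patent).
Premise 8, O(not reboot_node ⊃ not validate_patent), contraposes to O(validate_patent ⊃ reboot_node); with O(validate_patent) we get O(reboot_node).
Premise 5, O(not submit_audit_trail ⊃ not reboot_node), contraposes to O(reboot_node ⊃ submit_audit_trail); with O(reboot_node) we get O(submit_audit_trail).
Premise 3, O(not adjourn_session ⊃ not submit_audit_trail), contraposes to O(submit_audit_trail ⊃ adjourn_session); with O(submit_audit_trail) we get O(adjourn_session).
Yet premise 4 is F(adjourn_session), i.e. O(not adjourn_session).
We now have both O(adjourn_session) and O(not adjourn_session) — adjourn_session is simultaneously obligatory and forbidden, violating the D-axiom.

Inconsistent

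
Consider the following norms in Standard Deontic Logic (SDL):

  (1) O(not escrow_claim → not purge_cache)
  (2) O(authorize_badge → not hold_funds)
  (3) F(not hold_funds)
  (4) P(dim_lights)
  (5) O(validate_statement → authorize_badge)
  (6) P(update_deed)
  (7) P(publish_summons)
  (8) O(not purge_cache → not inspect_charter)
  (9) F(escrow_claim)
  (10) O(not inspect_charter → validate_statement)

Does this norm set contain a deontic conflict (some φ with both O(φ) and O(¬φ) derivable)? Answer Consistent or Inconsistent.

Inconsistent

Premise 3 is F(not hold_funds), i.e. O(hold_funds).
Premise 2, O(authorize_badge → not hold_funds), contraposes to O(hold_funds → not authorize_badge); with O(hold_funds) we get O(not authorize_badge).
Premise 5, O(validate_statement → authorize_badge), contraposes to O(not authorize_badge → not validate_statement); with O(not authorize_badge) we get O(not validate_statement).
The contrapositive of premise 10 (O(not inspect_charter → validate_statement)) is O(not validate_statement → inspect_charter), and O(not validate_statement) is already established, so O(inspect_charter).
Premise 8, O(not purge_cache → not inspect_charter), contraposes to O(inspect_charter → purge_cache); with O(inspect_charter) we get O(purge_cache).
Premise 1, O(not escrow_claim → not purge_cache), contraposes to O(purge_cache → escrow_claim); with O(purge_cache) we get O(escrow_claim).
However, F(escrow_claim) at premise 9 amounts to O(not escrow_claim).
We now have both O(escrow_claim) and O(not escrow_claim) — escrow_claim is simultaneously obligatory and forbidden, violating the D-axiom.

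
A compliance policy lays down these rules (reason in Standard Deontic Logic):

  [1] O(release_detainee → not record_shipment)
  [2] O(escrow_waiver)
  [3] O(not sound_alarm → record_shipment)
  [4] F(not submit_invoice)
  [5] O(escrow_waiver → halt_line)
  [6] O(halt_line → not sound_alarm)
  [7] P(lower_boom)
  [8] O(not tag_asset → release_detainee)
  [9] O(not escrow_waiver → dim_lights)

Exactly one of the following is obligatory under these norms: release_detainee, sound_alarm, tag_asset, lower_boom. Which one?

tag_asset

Premise 2 gives O(escrow_waiver).
Applying K to premise 5 (O(escrow_waiver → halt_line)) and O(escrow_waiver) yields O(halt_line).
From O(halt_line) and premise 6, O(halt_line → not sound_alarm), we obtain O(not sound_alarm).
Applying K to premise 3 (O(not sound_alarm → record_shipment)) and O(not sound_alarm) yields O(record_shipment).
Premise 1 is O(release_detainee → not record_shipment); contrapositively O(record_shipment → not release_detainee). Since O(record_shipment) holds, K gives O(not release_detainee).
Premise 8 is O(not tag_asset → release_detainee); contrapositively O(not release_detainee → tag_asset). Since O(not release_detainee) holds, K gives O(tag_asset).
So O(tag_asset) holds — tag_asset is obligatory. None of the other listed options is made obligatory by any chain of premises.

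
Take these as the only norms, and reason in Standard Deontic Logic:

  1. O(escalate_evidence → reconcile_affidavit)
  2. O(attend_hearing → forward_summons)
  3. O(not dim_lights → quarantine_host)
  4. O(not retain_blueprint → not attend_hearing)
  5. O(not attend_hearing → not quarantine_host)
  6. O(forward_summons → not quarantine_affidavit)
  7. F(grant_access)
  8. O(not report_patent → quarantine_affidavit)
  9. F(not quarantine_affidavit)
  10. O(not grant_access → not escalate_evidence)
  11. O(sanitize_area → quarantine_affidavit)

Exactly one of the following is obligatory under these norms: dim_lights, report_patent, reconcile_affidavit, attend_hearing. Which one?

F(not quarantine_affidavit) at premise 9 means O(quarantine_affidavit).
Premise 6 is O(forward_summons → not quarantine_affidavit); contrapositively O(quarantine_affidavit → not forward_summons). Since O(quarantine_affidavit) holds, K gives O(not forward_summons).
The contrapositive of premise 2 (O(attend_hearing → forward_summons)) is O(not forward_summons → not attend_hearing), and O(not forward_summons) is already established, so O(not attend_hearing).
From O(not attend_hearing) and premise 5, O(not attend_hearing → not quarantine_host), we obtain O(not quarantine_host).
Premise 3 is O(not dim_lights → quarantine_host); contrapositively O(not quarantine_host → dim_lights). Since O(not quarantine_host) holds, K gives O(dim_lights).
So O(dim_lights) holds — dim_lights is obligatory. None of the other listed options is made obligatory by any chain of premises.

dim_lights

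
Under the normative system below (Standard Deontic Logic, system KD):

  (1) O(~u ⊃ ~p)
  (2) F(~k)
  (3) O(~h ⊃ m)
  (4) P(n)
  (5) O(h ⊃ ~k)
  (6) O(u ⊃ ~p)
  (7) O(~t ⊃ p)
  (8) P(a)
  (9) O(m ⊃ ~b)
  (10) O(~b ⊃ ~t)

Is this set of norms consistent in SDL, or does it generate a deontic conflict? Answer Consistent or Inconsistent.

Inconsistent

Premises 6 and 1 are O(u ⊃ ~p) and O(~u ⊃ ~p); every ideal world satisfies u or ~u, so in either case ~p holds — hence O(~p).
The contrapositive of premise 7 (O(~t ⊃ p)) is O(~p ⊃ t), and O(~p) is already established, so O(t).
The contrapositive of premise 10 (O(~b ⊃ ~t)) is O(t ⊃ b), and O(t) is already established, so O(b).
The contrapositive of premise 9 (O(m ⊃ ~b)) is O(b ⊃ ~m), and O(b) is already established, so O(~m).
Premise 3, O(~h ⊃ m), contraposes to O(~m ⊃ h); with O(~m) we get O(h).
From O(h) and premise 5, O(h ⊃ ~k), we obtain O(~k).
However, F(~k) at premise 2 amounts to O(k).
We now have both O(~k) and O(k) — k is simultaneously obligatory and forbidden, violating the D-axiom.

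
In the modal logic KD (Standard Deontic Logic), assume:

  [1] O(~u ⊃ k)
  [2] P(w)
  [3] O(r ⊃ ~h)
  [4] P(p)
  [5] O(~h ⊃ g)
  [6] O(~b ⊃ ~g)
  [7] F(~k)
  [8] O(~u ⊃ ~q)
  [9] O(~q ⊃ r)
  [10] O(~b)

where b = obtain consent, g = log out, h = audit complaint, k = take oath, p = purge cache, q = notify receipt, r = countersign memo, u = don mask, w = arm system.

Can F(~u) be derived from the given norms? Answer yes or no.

Yes

Premise 10 gives O(~b).
With premise 6, O(~b ⊃ ~g), the K-axiom yields O(~g).
Premise 5, O(~h ⊃ g), contraposes to O(~g ⊃ h); with O(~g) we get O(h).
Premise 3 is O(r ⊃ ~h); contrapositively O(h ⊃ ~r). Since O(h) holds, K gives O(~r).
Premise 9, O(~q ⊃ r), contraposes to O(~r ⊃ q); with O(~r) we get O(q).
Premise 8, O(~u ⊃ ~q), contraposes to O(q ⊃ u); with O(q) we get O(u).
Premises 1, 2, 4, 7 do not contribute to this derivation.
So O(u) holds, i.e. F(~u). The claim follows.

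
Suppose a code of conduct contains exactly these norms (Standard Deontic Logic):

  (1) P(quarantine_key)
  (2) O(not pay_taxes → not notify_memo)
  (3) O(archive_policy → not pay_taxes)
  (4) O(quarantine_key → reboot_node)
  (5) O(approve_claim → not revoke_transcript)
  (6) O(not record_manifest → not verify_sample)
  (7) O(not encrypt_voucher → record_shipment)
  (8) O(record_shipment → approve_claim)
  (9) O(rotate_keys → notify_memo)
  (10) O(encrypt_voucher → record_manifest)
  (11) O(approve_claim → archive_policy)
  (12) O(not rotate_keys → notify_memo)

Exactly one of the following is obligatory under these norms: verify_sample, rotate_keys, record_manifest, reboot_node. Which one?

record_manifest

Premises 9 and 12 cover both cases: O(rotate_keys → notify_memo) and O(not rotate_keys → notify_memo). Since rotate_keys ∨ not rotate_keys is a tautology, O(notify_memo) follows.
Premise 2 is O(not pay_taxes → not notify_memo); contrapositively O(notify_memo → pay_taxes). Since O(notify_memo) holds, K gives O(pay_taxes).
Premise 3 is O(archive_policy → not pay_taxes); contrapositively O(pay_taxes → not archive_policy). Since O(pay_taxes) holds, K gives O(not archive_policy).
Premise 11 is O(approve_claim → archive_policy); contrapositively O(not archive_policy → not approve_claim). Since O(not archive_policy) holds, K gives O(not approve_claim).
Premise 8, O(record_shipment → approve_claim), contraposes to O(not approve_claim → not record_shipment); with O(not approve_claim) we get O(not record_shipment).
The contrapositive of premise 7 (O(not encrypt_voucher → record_shipment)) is O(not record_shipment → encrypt_voucher), and O(not record_shipment) is already established, so O(encrypt_voucher).
Premise 10 is O(encrypt_voucher → record_manifest); since O(encrypt_voucher), deontic closure gives O(record_manifest).
So O(record_manifest) holds — record_manifest is obligatory. None of the other listed options is made obligatory by any chain of premises.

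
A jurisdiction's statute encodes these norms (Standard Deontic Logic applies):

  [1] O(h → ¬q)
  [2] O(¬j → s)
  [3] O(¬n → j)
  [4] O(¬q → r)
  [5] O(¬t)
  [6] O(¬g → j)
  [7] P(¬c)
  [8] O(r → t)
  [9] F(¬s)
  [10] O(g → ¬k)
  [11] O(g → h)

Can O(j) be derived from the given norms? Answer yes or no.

Premise 5 gives O(¬t).
Premise 8, O(r → t), contraposes to O(¬t → ¬r); with O(¬t) we get O(¬r).
The contrapositive of premise 4 (O(¬q → r)) is O(¬r → q), and O(¬r) is already established, so O(q).
Premise 1, O(h → ¬q), contraposes to O(q → ¬h); with O(q) we get O(¬h).
Premise 11, O(g → h), contraposes to O(¬h → ¬g); with O(¬h) we get O(¬g).
Applying K to premise 6 (O(¬g → j)) and O(¬g) yields O(j).
Premises 2, 3, 7, 9, 10 do not contribute to this derivation.
So O(j) follows.

Yes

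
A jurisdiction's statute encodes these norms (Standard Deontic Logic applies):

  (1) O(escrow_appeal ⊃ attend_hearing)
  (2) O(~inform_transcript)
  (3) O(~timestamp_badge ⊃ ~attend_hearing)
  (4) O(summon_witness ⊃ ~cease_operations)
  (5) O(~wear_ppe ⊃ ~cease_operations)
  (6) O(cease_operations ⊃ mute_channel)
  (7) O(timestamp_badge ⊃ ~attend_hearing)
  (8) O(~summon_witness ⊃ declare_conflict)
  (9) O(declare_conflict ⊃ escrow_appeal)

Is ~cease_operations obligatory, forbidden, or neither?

By case analysis on timestamp_badge: premise 7 gives O(timestamp_badge ⊃ ~attend_hearing) and premise 3 gives O(~timestamp_badge ⊃ ~attend_hearing), so O(~attend_hearing) either way.
Premise 1 is O(escrow_appeal ⊃ attend_hearing); contrapositively O(~attend_hearing ⊃ ~escrow_appeal). Since O(~attend_hearing) holds, K gives O(~escrow_appeal).
Premise 9, O(declare_conflict ⊃ escrow_appeal), contraposes to O(~escrow_appeal ⊃ ~declare_conflict); with O(~escrow_appeal) we get O(~declare_conflict).
The contrapositive of premise 8 (O(~summon_witness ⊃ declare_conflict)) is O(~declare_conflict ⊃ summon_witness), and O(~declare_conflict) is already established, so O(summon_witness).
Premise 4 is O(summon_witness ⊃ ~cease_operations); since O(summon_witness), deontic closure gives O(~cease_operations).
Premises 2, 5, 6 do not contribute to this derivation.
Hence ~cease_operations is obligatory.

Obligatory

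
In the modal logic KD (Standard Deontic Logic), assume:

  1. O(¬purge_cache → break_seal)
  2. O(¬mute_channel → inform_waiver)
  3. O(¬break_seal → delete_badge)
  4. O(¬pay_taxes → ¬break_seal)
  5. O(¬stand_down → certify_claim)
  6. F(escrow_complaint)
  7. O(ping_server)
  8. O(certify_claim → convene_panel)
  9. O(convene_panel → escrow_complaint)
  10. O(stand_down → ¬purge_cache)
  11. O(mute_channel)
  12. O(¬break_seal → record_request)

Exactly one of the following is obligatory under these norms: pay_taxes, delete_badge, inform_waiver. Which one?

Premise 6 is F(escrow_complaint), i.e. O(¬escrow_complaint).
Premise 9 is O(convene_panel → escrow_complaint); contrapositively O(¬escrow_complaint → ¬convene_panel). Since O(¬escrow_complaint) holds, K gives O(¬convene_panel).
The contrapositive of premise 8 (O(certify_claim → convene_panel)) is O(¬convene_panel → ¬certify_claim), and O(¬convene_panel) is already established, so O(¬certify_claim).
The contrapositive of premise 5 (O(¬stand_down → certify_claim)) is O(¬certify_claim → stand_down), and O(¬certify_claim) is already established, so O(stand_down).
Premise 10 is O(stand_down → ¬purge_cache); since O(stand_down), deontic closure gives O(¬purge_cache).
With premise 1, O(¬purge_cache → break_seal), the K-axiom yields O(break_seal).
The contrapositive of premise 4 (O(¬pay_taxes → ¬break_seal)) is O(break_seal → pay_taxes), and O(break_seal) is already established, so O(pay_taxes).
So O(pay_taxes) holds — pay_taxes is obligatory. None of the other listed options is made obligatory by any chain of premises.

pay_taxes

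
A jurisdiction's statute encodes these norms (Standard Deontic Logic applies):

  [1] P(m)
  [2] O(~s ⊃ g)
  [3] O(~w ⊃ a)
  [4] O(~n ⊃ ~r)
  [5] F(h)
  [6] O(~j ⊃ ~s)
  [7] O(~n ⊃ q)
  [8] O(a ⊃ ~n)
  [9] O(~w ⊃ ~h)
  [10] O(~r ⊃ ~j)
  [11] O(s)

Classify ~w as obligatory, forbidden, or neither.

Premise 11 gives O(s).
Premise 6 is O(~j ⊃ ~s); contrapositively O(s ⊃ j). Since O(s) holds, K gives O(j).
The contrapositive of premise 10 (O(~r ⊃ ~j)) is O(j ⊃ r), and O(j) is already established, so O(r).
The contrapositive of premise 4 (O(~n ⊃ ~r)) is O(r ⊃ n), and O(r) is already established, so O(n).
Premise 8 is O(a ⊃ ~n); contrapositively O(n ⊃ ~a). Since O(n) holds, K gives O(~a).
Premise 3, O(~w ⊃ a), contraposes to O(~a ⊃ w); with O(~a) we get O(w).
Premises 1, 2, 5, 7, 9 do not contribute to this derivation.
Thus O(w), which is F(~w): ~w is forbidden.

Forbidden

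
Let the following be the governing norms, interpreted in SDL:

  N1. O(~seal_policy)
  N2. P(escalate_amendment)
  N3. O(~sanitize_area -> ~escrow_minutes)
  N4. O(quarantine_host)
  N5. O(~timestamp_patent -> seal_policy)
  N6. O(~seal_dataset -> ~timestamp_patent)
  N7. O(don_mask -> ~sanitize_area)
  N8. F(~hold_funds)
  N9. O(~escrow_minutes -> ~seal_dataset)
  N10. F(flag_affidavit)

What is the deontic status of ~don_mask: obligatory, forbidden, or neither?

Obligatory

Premise 1 gives O(~seal_policy).
The contrapositive of premise 5 (O(~timestamp_patent -> seal_policy)) is O(~seal_policy -> timestamp_patent), and O(~seal_policy) is already established, so O(timestamp_patent).
Premise 6 is O(~seal_dataset -> ~timestamp_patent); contrapositively O(timestamp_patent -> seal_dataset). Since O(timestamp_patent) holds, K gives O(seal_dataset).
Premise 9 is O(~escrow_minutes -> ~seal_dataset); contrapositively O(seal_dataset -> escrow_minutes). Since O(seal_dataset) holds, K gives O(escrow_minutes).
Premise 3, O(~sanitize_area -> ~escrow_minutes), contraposes to O(escrow_minutes -> sanitize_area); with O(escrow_minutes) we get O(sanitize_area).
Premise 7 is O(don_mask -> ~sanitize_area); contrapositively O(sanitize_area -> ~don_mask). Since O(sanitize_area) holds, K gives O(~don_mask).
Premises 2, 4, 8, 10 do not contribute to this derivation.
Hence ~don_mask is obligatory.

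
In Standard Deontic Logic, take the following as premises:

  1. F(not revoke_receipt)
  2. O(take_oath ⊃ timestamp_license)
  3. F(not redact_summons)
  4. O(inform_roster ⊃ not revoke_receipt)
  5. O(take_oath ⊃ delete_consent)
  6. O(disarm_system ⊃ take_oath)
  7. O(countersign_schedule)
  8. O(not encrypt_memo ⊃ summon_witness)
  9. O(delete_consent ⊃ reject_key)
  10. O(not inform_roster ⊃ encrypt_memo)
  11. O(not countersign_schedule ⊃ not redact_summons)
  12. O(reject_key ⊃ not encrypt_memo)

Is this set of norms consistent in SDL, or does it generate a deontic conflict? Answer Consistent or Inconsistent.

Premise 11 is O(not countersign_schedule ⊃ not redact_summons), but O(not countersign_schedule) is not derivable from the premises, so it does not yield O(not redact_summons).
So O(not redact_summons) is not derivable, and the apparent clash with O(redact_summons) does not arise.
A world satisfying every obligation exists (e.g. countersign_schedule=true, delete_consent=false, disarm_system=false, encrypt_memo=true, inform_roster=false, redact_summons=true, reject_key=false, revoke_receipt=true, summon_witness=false, take_oath=false, timestamp_license=false); no atom is both obligatory and forbidden, so the set is consistent.

Consistent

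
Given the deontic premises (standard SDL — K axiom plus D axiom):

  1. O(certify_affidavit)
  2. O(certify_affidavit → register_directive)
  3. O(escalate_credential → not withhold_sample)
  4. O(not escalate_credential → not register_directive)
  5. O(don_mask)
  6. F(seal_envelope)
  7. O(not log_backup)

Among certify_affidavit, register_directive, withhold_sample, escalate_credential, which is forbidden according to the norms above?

Premise 1 gives O(certify_affidavit).
With premise 2, O(certify_affidavit → register_directive), the K-axiom yields O(register_directive).
Premise 4 is O(not escalate_credential → not register_directive); contrapositively O(register_directive → escalate_credential). Since O(register_directive) holds, K gives O(escalate_credential).
Applying K to premise 3 (O(escalate_credential → not withhold_sample)) and O(escalate_credential) yields O(not withhold_sample).
So O(not withhold_sample) holds, i.e. withhold_sample is forbidden. None of the other listed options is forbidden under the premises.

withhold_sample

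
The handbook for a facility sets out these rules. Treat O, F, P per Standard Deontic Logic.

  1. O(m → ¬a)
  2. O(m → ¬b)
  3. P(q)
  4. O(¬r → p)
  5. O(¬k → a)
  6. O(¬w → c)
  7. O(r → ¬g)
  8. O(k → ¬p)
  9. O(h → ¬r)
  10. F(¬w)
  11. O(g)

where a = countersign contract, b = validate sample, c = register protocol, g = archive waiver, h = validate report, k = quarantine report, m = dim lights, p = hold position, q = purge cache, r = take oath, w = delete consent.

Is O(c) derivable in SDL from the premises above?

No

Premise 6 is O(¬w → c), but O(¬w) is not derivable from the premises, so it does not yield O(c).
No other premise forces O(c). An ideal world satisfying every premise can still have c false, so O(c) is not derivable.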